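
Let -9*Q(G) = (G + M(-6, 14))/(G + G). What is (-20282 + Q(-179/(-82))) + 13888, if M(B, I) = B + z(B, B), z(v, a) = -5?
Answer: -6866915/1074 ≈ -6393.8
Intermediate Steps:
M(B, I) = -5 + B (M(B, I) = B - 5 = -5 + B)
Q(G) = -(-11 + G)/(18*G) (Q(G) = -(G + (-5 - 6))/(9*(G + G)) = -(G - 11)/(9*(2*G)) = -(-11 + G)*1/(2*G)/9 = -(-11 + G)/(18*G))
(-20282 + Q(-179/(-82))) + 13888 = (-20282 + (11 - (-179)/(-82))/(18*((-179/(-82))))) + 13888 = (-20282 + (11 - (-179)*(-1)/82)/(18*((-179*(-1/82))))) + 13888 = (-20282 + (11 - 1*179/82)/(18*(179/82))) + 13888 = (-20282 + (1/18)*(82/179)*(11 - 179/82)) + 13888 = (-20282 + (1/18)*(82/179)*(723/82)) + 13888 = (-20282 + 241/1074) + 13888 = -21782627/1074 + 13888 = -6866915/1074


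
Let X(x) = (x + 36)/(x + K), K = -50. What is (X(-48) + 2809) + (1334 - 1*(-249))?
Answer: 215214/49 ≈ 4392.1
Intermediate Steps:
X(x) = (36 + x)/(-50 + x) (X(x) = (x + 36)/(x - 50) = (36 + x)/(-50 + x))
(X(-48) + 2809) + (1334 - 1*(-249)) = ((36 - 48)/(-50 - 48) + 2809) + (1334 - 1*(-249)) = (-12/(-98) + 2809) + (1334 + 249) = (-1/98*(-12) + 2809) + 1583 = (6/49 + 2809) + 1583 = 137647/49 + 1583 = 215214/49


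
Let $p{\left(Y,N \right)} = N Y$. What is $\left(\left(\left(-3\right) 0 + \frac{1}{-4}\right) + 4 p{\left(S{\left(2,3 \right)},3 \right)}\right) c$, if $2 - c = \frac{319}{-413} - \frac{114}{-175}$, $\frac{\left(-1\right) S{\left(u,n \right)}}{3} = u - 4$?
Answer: $\frac{897859}{5900} \approx 152.18$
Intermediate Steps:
$S{\left(u,n \right)} = 12 - 3 u$ ($S{\left(u,n \right)} = - 3 \left(u - 4\right) = - 3 \left(-4 + u\right) = 12 - 3 u$)
$c = \frac{21899}{10325}$ ($c = 2 - \left(\frac{319}{-413} - \frac{114}{-175}\right) = 2 - \left(319 \left(- \frac{1}{413}\right) - - \frac{114}{175}\right) = 2 - \left(- \frac{319}{413} + \frac{114}{175}\right) = 2 - - \frac{1249}{10325} = 2 + \frac{1249}{10325} = \frac{21899}{10325} \approx 2.121$)
$\left(\left(\left(-3\right) 0 + \frac{1}{-4}\right) + 4 p{\left(S{\left(2,3 \right)},3 \right)}\right) c = \left(\left(\left(-3\right) 0 + \frac{1}{-4}\right) + 4 \cdot 3 \left(12 - 6\right)\right) \frac{21899}{10325} = \left(\left(0 - \frac{1}{4}\right) + 4 \cdot 3 \left(12 - 6\right)\right) \frac{21899}{10325} = \left(- \frac{1}{4} + 4 \cdot 3 \cdot 6\right) \frac{21899}{10325} = \left(- \frac{1}{4} + 4 \cdot 18\right) \frac{21899}{10325} = \left(- \frac{1}{4} + 72\right) \frac{21899}{10325} = \frac{287}{4} \cdot \frac{21899}{10325} = \frac{897859}{5900}$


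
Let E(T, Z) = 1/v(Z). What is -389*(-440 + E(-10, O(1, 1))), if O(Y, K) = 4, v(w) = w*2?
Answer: 1368891/8 ≈ 1.7111e+5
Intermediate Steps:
v(w) = 2*w
E(T, Z) = 1/(2*Z)
-389*(-440 + E(-10, O(1, 1))) = -389*(-440 + (1/2)/4) = -389*(-440 + (1/2)*(1/4)) = -389*(-440 + 1/8) = -389*(-3519/8) = 1368891/8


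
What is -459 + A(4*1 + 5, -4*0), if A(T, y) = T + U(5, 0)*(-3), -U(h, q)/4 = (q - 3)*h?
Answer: -630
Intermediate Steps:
U(h, q) = -4*h*(-3 + q) (U(h, q) = -4*(q - 3)*h = -4*(-3 + q)*h = -4*h*(-3 + q))
A(T, y) = -180 + T (A(T, y) = T + (4*5*(3 - 1*0))*(-3) = T + (4*5*(3 + 0))*(-3) = T + (4*5*3)*(-3) = T + 60*(-3) = T - 180 = -180 + T)
-459 + A(4*1 + 5, -4*0) = -459 + (-180 + (4*1 + 5)) = -459 + (-180 + (4 + 5)) = -459 + (-180 + 9) = -459 - 171 = -630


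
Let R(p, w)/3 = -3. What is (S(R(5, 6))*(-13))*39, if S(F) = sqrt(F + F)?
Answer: -1521*I*sqrt(2) ≈ -2151.0*I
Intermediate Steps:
R(p, w) = -9 (R(p, w) = 3*(-3) = -9)
S(F) = sqrt(2)*sqrt(F) (S(F) = sqrt(2*F) = sqrt(2)*sqrt(F))
(S(R(5, 6))*(-13))*39 = ((sqrt(2)*sqrt(-9))*(-13))*39 = ((sqrt(2)*(3*I))*(-13))*39 = ((3*I*sqrt(2))*(-13))*39 = -39*I*sqrt(2)*39 = -1521*I*sqrt(2)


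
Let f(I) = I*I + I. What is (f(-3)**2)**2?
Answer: 1296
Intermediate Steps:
f(I) = I + I**2 (f(I) = I**2 + I = I + I**2)
(f(-3)**2)**2 = ((-3*(1 - 3))**2)**2 = ((-3*(-2))**2)**2 = (6**2)**2 = 36**2 = 1296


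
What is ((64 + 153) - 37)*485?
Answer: 87300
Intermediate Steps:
((64 + 153) - 37)*485 = (217 - 37)*485 = 180*485 = 87300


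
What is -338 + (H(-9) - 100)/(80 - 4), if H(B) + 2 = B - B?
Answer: -12895/38 ≈ -339.34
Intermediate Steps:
H(B) = -2 (H(B) = -2 + (B - B) = -2 + 0 = -2)
-338 + (H(-9) - 100)/(80 - 4) = -338 + (-2 - 100)/(80 - 4) = -338 - 102/76 = -338 - 102*1/76 = -338 - 51/38 = -12895/38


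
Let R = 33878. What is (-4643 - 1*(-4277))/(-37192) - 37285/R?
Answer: -343576093/314997644 ≈ -1.0907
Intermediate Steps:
(-4643 - 1*(-4277))/(-37192) - 37285/R = (-4643 - 1*(-4277))/(-37192) - 37285/33878 = (-4643 + 4277)*(-1/37192) - 37285*1/33878 = -366*(-1/37192) - 37285/33878 = 183/18596 - 37285/33878 = -343576093/314997644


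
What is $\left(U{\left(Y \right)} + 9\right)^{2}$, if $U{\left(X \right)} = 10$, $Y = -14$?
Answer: $361$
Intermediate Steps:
$\left(U{\left(Y \right)} + 9\right)^{2} = \left(10 + 9\right)^{2} = 19^{2} = 361$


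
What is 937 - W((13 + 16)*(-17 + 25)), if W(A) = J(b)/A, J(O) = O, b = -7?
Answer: 217391/232 ≈ 937.03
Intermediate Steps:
W(A) = -7/A
937 - W((13 + 16)*(-17 + 25)) = 937 - (-7)/((13 + 16)*(-17 + 25)) = 937 - (-7)/(29*8) = 937 - (-7)/232 = 937 - 1*(-7/232) = 937 + 7/232 = 217391/232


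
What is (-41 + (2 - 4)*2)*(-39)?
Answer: 1755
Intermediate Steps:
(-41 + (2 - 4)*2)*(-39) = (-41 - 2*2)*(-39) = (-41 - 4)*(-39) = -45*(-39) = 1755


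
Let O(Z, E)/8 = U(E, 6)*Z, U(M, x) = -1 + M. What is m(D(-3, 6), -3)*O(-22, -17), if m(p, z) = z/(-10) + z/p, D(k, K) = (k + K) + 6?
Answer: -528/5 ≈ -105.60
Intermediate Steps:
D(k, K) = 6 + K + k (D(k, K) = (K + k) + 6 = 6 + K + k)
O(Z, E) = 8*Z*(-1 + E) (O(Z, E) = 8*((-1 + E)*Z) = 8*(Z*(-1 + E)) = 8*Z*(-1 + E))
m(p, z) = -z/10 + z/p (m(p, z) = z*(-1/10) + z/p = -z/10 + z/p)
m(D(-3, 6), -3)*O(-22, -17) = (-1/10*(-3) - 3/(6 + 6 - 3))*(8*(-22)*(-1 - 17)) = (3/10 - 3/9)*(8*(-22)*(-18)) = (3/10 - 3*1/9)*3168 = (3/10 - 1/3)*3168 = -1/30*3168 = -528/5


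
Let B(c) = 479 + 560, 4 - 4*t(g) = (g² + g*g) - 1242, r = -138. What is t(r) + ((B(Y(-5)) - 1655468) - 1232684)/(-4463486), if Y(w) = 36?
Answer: -20554025345/2231743 ≈ -9209.9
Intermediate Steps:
t(g) = 623/2 - g²/2 (t(g) = 1 - ((g² + g*g) - 1242)/4 = 1 - ((g² + g²) - 1242)/4 = 1 - (2*g² - 1242)/4 = 1 - (-1242 + 2*g²)/4 = 1 + (621/2 - g²/2) = 623/2 - g²/2)
B(c) = 1039
t(r) + ((B(Y(-5)) - 1655468) - 1232684)/(-4463486) = (623/2 - ½*(-138)²) + ((1039 - 1655468) - 1232684)/(-4463486) = (623/2 - ½*19044) + (-1654429 - 1232684)*(-1/4463486) = (623/2 - 9522) - 2887113*(-1/4463486) = -18421/2 + 2887113/4463486 = -20554025345/2231743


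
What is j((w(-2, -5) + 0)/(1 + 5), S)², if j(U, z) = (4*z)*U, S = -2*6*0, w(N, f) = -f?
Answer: 0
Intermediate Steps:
S = 0 (S = -12*0 = 0)
j(U, z) = 4*U*z
j((w(-2, -5) + 0)/(1 + 5), S)² = (4*((-1*(-5) + 0)/(1 + 5))*0)² = (4*((5 + 0)/6)*0)² = (4*(5*(⅙))*0)² = (4*(⅚)*0)² = 0² = 0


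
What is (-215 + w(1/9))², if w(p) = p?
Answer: 3740356/81 ≈ 46177.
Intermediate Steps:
(-215 + w(1/9))² = (-215 + 1/9)² = (-215 + ⅑)² = (-1934/9)² = 3740356/81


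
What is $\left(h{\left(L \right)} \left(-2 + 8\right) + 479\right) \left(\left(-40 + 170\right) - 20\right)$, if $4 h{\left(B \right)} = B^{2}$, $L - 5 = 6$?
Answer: $72655$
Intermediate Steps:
$L = 11$ ($L = 5 + 6 = 11$)
$h{\left(B \right)} = \frac{B^{2}}{4}$
$\left(h{\left(L \right)} \left(-2 + 8\right) + 479\right) \left(\left(-40 + 170\right) - 20\right) = \left(\frac{11^{2}}{4} \left(-2 + 8\right) + 479\right) \left(\left(-40 + 170\right) - 20\right) = \left(\frac{1}{4} \cdot 121 \cdot 6 + 479\right) \left(130 - 20\right) = \left(\frac{121}{4} \cdot 6 + 479\right) 110 = \left(\frac{363}{2} + 479\right) 110 = \frac{1321}{2} \cdot 110 = 72655$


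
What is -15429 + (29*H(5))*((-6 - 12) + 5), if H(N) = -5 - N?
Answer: -11659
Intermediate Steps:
-15429 + (29*H(5))*((-6 - 12) + 5) = -15429 + (29*(-5 - 1*5))*((-6 - 12) + 5) = -15429 + (29*(-5 - 5))*(-18 + 5) = -15429 + (29*(-10))*(-13) = -15429 - 290*(-13) = -15429 + 3770 = -11659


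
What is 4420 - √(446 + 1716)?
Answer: 4420 - √2162 ≈ 4373.5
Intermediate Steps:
4420 - √(446 + 1716) = 4420 - √2162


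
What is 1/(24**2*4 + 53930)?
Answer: 1/56234 ≈ 1.7783e-5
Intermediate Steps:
1/(24**2*4 + 53930) = 1/(576*4 + 53930) = 1/(2304 + 53930) = 1/56234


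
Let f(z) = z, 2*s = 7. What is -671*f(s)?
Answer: -4697/2 ≈ -2348.5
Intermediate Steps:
s = 7/2 (s = (½)*7 = 7/2 ≈ 3.5000)
-671*f(s) = -671*7/2 = -4697/2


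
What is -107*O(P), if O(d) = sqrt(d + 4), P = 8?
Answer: -214*sqrt(3) ≈ -370.66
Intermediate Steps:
O(d) = sqrt(4 + d)
-107*O(P) = -107*sqrt(4 + 8) = -214*sqrt(3)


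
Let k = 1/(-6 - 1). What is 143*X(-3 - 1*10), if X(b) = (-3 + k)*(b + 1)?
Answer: 37752/7 ≈ 5393.1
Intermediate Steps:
k = -⅐ (k = 1/(-7) = -⅐ ≈ -0.14286)
X(b) = -22/7 - 22*b/7 (X(b) = (-3 - ⅐)*(b + 1) = -22*(1 + b)/7 = -22/7 - 22*b/7)
143*X(-3 - 1*10) = 143*(-22/7 - 22*(-3 - 1*10)/7) = 143*(-22/7 - 22*(-3 - 10)/7) = 143*(-22/7 - 22/7*(-13)) = 143*(-22/7 + 286/7) = 143*(264/7) = 37752/7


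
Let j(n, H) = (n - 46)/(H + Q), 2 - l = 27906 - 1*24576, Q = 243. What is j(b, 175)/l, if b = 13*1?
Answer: 3/126464 ≈ 2.3722e-5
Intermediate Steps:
b = 13
l = -3328 (l = 2 - (27906 - 1*24576) = 2 - (27906 - 24576) = 2 - 1*3330 = 2 - 3330 = -3328)
j(n, H) = (-46 + n)/(243 + H) (j(n, H) = (n - 46)/(H + 243) = (-46 + n)/(243 + H))
j(b, 175)/l = ((-46 + 13)/(243 + 175))/(-3328) = (-33/418)*(-1/3328) = ((1/418)*(-33))*(-1/3328) = -3/38*(-1/3328) = 3/126464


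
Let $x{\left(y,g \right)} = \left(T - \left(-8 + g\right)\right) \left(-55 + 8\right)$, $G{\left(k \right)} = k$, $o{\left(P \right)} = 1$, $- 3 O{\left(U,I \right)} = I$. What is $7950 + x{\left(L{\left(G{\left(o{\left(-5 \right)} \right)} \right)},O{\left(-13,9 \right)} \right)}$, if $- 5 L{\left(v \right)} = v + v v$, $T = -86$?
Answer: $11475$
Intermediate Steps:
$O{\left(U,I \right)} = - \frac{I}{3}$
$L{\left(v \right)} = - \frac{v}{5} - \frac{v^{2}}{5}$ ($L{\left(v \right)} = - \frac{v + v v}{5} = - \frac{v + v^{2}}{5} = - \frac{v}{5} - \frac{v^{2}}{5}$)
$x{\left(y,g \right)} = 3666 + 47 g$ ($x{\left(y,g \right)} = \left(-86 - \left(-8 + g\right)\right) \left(-55 + 8\right) = \left(-78 - g\right) \left(-47\right) = 3666 + 47 g$)
$7950 + x{\left(L{\left(G{\left(o{\left(-5 \right)} \right)} \right)},O{\left(-13,9 \right)} \right)} = 7950 + \left(3666 + 47 \left(\left(- \frac{1}{3}\right) 9\right)\right) = 7950 + \left(3666 + 47 \left(-3\right)\right) = 7950 + \left(3666 - 141\right) = 7950 + 3525 = 11475$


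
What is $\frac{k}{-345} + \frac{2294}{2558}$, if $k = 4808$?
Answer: $- \frac{5753717}{441255} \approx -13.039$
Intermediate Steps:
$\frac{k}{-345} + \frac{2294}{2558} = \frac{4808}{-345} + \frac{2294}{2558} = 4808 \left(- \frac{1}{345}\right) + 2294 \cdot \frac{1}{2558} = - \frac{4808}{345} + \frac{1147}{1279} = - \frac{5753717}{441255}$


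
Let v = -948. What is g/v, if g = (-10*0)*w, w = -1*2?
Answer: 0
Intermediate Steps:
w = -2
g = 0 (g = -10*0*(-2) = 0*(-2) = 0)
g/v = 0/(-948) = 0*(-1/948) = 0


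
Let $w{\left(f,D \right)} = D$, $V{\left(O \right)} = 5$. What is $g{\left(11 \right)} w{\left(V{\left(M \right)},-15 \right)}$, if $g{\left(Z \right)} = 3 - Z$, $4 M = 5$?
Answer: $120$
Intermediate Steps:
$M = \frac{5}{4}$ ($M = \frac{1}{4} \cdot 5 = \frac{5}{4} \approx 1.25$)
$g{\left(11 \right)} w{\left(V{\left(M \right)},-15 \right)} = \left(3 - 11\right) \left(-15\right) = \left(-8\right) \left(-15\right) = 120$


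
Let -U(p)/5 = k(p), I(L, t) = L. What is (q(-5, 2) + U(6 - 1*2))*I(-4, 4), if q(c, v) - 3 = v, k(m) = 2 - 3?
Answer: -40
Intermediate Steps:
k(m) = -1
U(p) = 5 (U(p) = -5*(-1) = 5)
q(c, v) = 3 + v
(q(-5, 2) + U(6 - 1*2))*I(-4, 4) = ((3 + 2) + 5)*(-4) = (5 + 5)*(-4) = 10*(-4) = -40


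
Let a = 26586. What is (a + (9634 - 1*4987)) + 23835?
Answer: 55068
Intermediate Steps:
(a + (9634 - 1*4987)) + 23835 = (26586 + (9634 - 1*4987)) + 23835 = (26586 + (9634 - 4987)) + 23835 = (26586 + 4647) + 23835 = 31233 + 23835 = 55068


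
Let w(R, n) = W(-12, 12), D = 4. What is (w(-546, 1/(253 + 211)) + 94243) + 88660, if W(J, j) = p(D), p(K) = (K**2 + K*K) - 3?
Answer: 182932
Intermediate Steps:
p(K) = -3 + 2*K**2 (p(K) = (K**2 + K**2) - 3 = 2*K**2 - 3 = -3 + 2*K**2)
W(J, j) = 29 (W(J, j) = -3 + 2*4**2 = -3 + 2*16 = -3 + 32 = 29)
w(R, n) = 29
(w(-546, 1/(253 + 211)) + 94243) + 88660 = (29 + 94243) + 88660 = 94272 + 88660 = 182932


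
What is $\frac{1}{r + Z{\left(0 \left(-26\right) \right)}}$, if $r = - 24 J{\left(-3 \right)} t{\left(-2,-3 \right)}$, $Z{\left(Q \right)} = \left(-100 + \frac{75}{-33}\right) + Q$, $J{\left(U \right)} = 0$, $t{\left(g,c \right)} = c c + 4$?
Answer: $- \frac{11}{1125} \approx -0.0097778$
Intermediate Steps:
$t{\left(g,c \right)} = 4 + c^{2}$ ($t{\left(g,c \right)} = c^{2} + 4 = 4 + c^{2}$)
$Z{\left(Q \right)} = - \frac{1125}{11} + Q$ ($Z{\left(Q \right)} = \left(-100 + 75 \left(- \frac{1}{33}\right)\right) + Q = \left(-100 - \frac{25}{11}\right) + Q = - \frac{1125}{11} + Q$)
$r = 0$ ($r = \left(-24\right) 0 \left(4 + \left(-3\right)^{2}\right) = 0 \left(4 + 9\right) = 0 \cdot 13 = 0$)
$\frac{1}{r + Z{\left(0 \left(-26\right) \right)}} = \frac{1}{0 + \left(- \frac{1125}{11} + 0 \left(-26\right)\right)} = \frac{1}{0 + \left(- \frac{1125}{11} + 0\right)} = \frac{1}{0 - \frac{1125}{11}} = \frac{1}{- \frac{1125}{11}} = - \frac{11}{1125}$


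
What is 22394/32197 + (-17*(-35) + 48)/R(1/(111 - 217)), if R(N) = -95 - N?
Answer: -1968997940/324191593 ≈ -6.0736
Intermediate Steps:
22394/32197 + (-17*(-35) + 48)/R(1/(111 - 217)) = 22394/32197 + (-17*(-35) + 48)/(-95 - 1/(111 - 217)) = 22394*(1/32197) + (595 + 48)/(-95 - 1/(-106)) = 22394/32197 + 643/(-95 - 1*(-1/106)) = 22394/32197 + 643/(-95 + 1/106) = 22394/32197 + 643/(-10069/106) = 22394/32197 + 643*(-106/10069) = 22394/32197 - 68158/10069 = -1968997940/324191593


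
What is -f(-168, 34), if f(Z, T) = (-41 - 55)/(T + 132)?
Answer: 48/83 ≈ 0.57831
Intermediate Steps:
f(Z, T) = -96/(132 + T)
-f(-168, 34) = -(-96)/(132 + 34) = -(-96)/166 = -1*(-48/83) = 48/83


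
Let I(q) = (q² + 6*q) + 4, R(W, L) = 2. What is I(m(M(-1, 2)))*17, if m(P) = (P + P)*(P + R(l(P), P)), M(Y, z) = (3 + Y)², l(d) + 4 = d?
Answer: 44132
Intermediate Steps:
l(d) = -4 + d
m(P) = 2*P*(2 + P) (m(P) = (P + P)*(P + 2) = (2*P)*(2 + P) = 2*P*(2 + P))
I(q) = 4 + q² + 6*q
I(m(M(-1, 2)))*17 = (4 + (2*(3 - 1)²*(2 + (3 - 1)²))² + 6*(2*(3 - 1)²*(2 + (3 - 1)²)))*17 = (4 + (2*2²*(2 + 2²))² + 6*(2*2²*(2 + 2²)))*17 = (4 + (2*4*(2 + 4))² + 6*(2*4*(2 + 4)))*17 = (4 + (2*4*6)² + 6*(2*4*6))*17 = (4 + 48² + 6*48)*17 = (4 + 2304 + 288)*17 = 2596*17 = 44132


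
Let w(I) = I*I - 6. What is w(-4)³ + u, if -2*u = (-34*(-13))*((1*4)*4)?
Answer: -2536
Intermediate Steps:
u = -3536 (u = -(-34*(-13))*(1*4)*4/2 = -221*4*4 = -221*16 = -½*7072 = -3536)
w(I) = -6 + I² (w(I) = I² - 6 = -6 + I²)
w(-4)³ + u = (-6 + (-4)²)³ - 3536 = (-6 + 16)³ - 3536 = 10³ - 3536 = 1000 - 3536 = -2536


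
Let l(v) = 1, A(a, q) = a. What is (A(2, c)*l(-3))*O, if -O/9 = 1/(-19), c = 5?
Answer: 18/19 ≈ 0.94737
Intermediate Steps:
O = 9/19 (O = -9/(-19) = -9*(-1/19) = 9/19 ≈ 0.47368)
(A(2, c)*l(-3))*O = (2*1)*(9/19) = 2*(9/19) = 18/19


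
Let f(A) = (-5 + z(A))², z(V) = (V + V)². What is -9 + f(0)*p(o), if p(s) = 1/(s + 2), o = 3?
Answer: -4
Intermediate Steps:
z(V) = 4*V² (z(V) = (2*V)² = 4*V²)
p(s) = 1/(2 + s)
f(A) = (-5 + 4*A²)²
-9 + f(0)*p(o) = -9 + (-5 + 4*0²)²/(2 + 3) = -9 + (-5 + 4*0)²/5 = -9 + (-5 + 0)²*(⅕) = -9 + (-5)²*(⅕) = -9 + 25*(⅕) = -9 + 5 = -4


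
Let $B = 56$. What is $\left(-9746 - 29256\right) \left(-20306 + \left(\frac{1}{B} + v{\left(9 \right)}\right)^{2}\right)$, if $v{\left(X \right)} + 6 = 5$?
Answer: $\frac{1241757201091}{1568} \approx 7.9194 \cdot 10^{8}$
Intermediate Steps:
$v{\left(X \right)} = -1$ ($v{\left(X \right)} = -6 + 5 = -1$)
$\left(-9746 - 29256\right) \left(-20306 + \left(\frac{1}{B} + v{\left(9 \right)}\right)^{2}\right) = \left(-9746 - 29256\right) \left(-20306 + \left(\frac{1}{56} - 1\right)^{2}\right) = - 39002 \left(-20306 + \left(\frac{1}{56} - 1\right)^{2}\right) = - 39002 \left(-20306 + \left(- \frac{55}{56}\right)^{2}\right) = - 39002 \left(-20306 + \frac{3025}{3136}\right) = \left(-39002\right) \left(- \frac{63676591}{3136}\right) = \frac{1241757201091}{1568}$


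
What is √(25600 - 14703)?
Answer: √10897 ≈ 104.39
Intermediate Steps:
√(25600 - 14703) = √10897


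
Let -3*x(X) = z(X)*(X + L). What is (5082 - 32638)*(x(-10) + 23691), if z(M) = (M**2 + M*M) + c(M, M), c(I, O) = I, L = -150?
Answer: -2796189988/3 ≈ -9.3206e+8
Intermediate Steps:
z(M) = M + 2*M**2 (z(M) = (M**2 + M*M) + M = (M**2 + M**2) + M = 2*M**2 + M = M + 2*M**2)
x(X) = -X*(1 + 2*X)*(-150 + X)/3 (x(X) = -X*(1 + 2*X)*(X - 150)/3 = -X*(1 + 2*X)*(-150 + X)/3)
(5082 - 32638)*(x(-10) + 23691) = (5082 - 32638)*(-1/3*(-10)*(1 + 2*(-10))*(-150 - 10) + 23691) = -27556*(-1/3*(-10)*(1 - 20)*(-160) + 23691) = -27556*(-1/3*(-10)*(-19)*(-160) + 23691) = -27556*(30400/3 + 23691) = -27556*101473/3 = -2796189988/3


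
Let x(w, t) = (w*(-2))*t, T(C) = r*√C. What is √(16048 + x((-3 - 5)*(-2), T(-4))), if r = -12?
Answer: 4*√(1003 + 48*I) ≈ 126.72 + 3.0304*I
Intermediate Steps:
T(C) = -12*√C
x(w, t) = -2*t*w (x(w, t) = (-2*w)*t = -2*t*w)
√(16048 + x((-3 - 5)*(-2), T(-4))) = √(16048 - 2*(-24*I)*(-3 - 5)*(-2)) = √(16048 - 2*(-24*I)*(-8*(-2))) = √(16048 - 2*(-24*I)*16) = √(16048 + 768*I)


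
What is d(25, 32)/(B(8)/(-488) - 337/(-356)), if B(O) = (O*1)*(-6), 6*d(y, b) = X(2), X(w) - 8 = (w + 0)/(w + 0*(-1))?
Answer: 32574/22693 ≈ 1.4354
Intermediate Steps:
X(w) = 9 (X(w) = 8 + (w + 0)/(w + 0*(-1)) = 8 + w/(w + 0) = 8 + w/w = 8 + 1 = 9)
d(y, b) = 3/2 (d(y, b) = (1/6)*9 = 3/2)
B(O) = -6*O (B(O) = O*(-6) = -6*O)
d(25, 32)/(B(8)/(-488) - 337/(-356)) = 3/(2*(-6*8/(-488) - 337/(-356))) = 3/(2*(-48*(-1/488) - 337*(-1/356))) = 3/(2*(6/61 + 337/356)) = 3/(2*(22693/21716)) = (3/2)*(21716/22693) = 32574/22693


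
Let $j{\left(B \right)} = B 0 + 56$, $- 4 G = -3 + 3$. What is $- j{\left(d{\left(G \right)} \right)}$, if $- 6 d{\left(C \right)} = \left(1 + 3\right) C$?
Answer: $-56$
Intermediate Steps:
$G = 0$ ($G = - \frac{-3 + 3}{4} = \left(- \frac{1}{4}\right) 0 = 0$)
$d{\left(C \right)} = - \frac{2 C}{3}$ ($d{\left(C \right)} = - \frac{\left(1 + 3\right) C}{6} = - \frac{4 C}{6} = - \frac{2 C}{3}$)
$j{\left(B \right)} = 56$ ($j{\left(B \right)} = 0 + 56 = 56$)
$- j{\left(d{\left(G \right)} \right)} = \left(-1\right) 56 = -56$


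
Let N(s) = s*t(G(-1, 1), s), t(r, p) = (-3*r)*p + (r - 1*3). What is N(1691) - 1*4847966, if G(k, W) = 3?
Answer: -30583295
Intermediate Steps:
t(r, p) = -3 + r - 3*p*r (t(r, p) = -3*p*r + (r - 3) = -3*p*r + (-3 + r) = -3 + r - 3*p*r)
N(s) = -9*s**2 (N(s) = s*(-3 + 3 - 3*s*3) = s*(-3 + 3 - 9*s) = s*(-9*s) = -9*s**2)
N(1691) - 1*4847966 = -9*1691**2 - 1*4847966 = -9*2859481 - 4847966 = -25735329 - 4847966 = -30583295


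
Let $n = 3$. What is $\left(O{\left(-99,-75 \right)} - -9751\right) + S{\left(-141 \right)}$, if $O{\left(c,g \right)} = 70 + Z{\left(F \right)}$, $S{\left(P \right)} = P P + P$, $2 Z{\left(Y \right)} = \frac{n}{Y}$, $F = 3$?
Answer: $\frac{59123}{2} \approx 29562.0$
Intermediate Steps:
$Z{\left(Y \right)} = \frac{3}{2 Y}$ ($Z{\left(Y \right)} = \frac{3 \frac{1}{Y}}{2} = \frac{3}{2 Y}$)
$S{\left(P \right)} = P + P^{2}$ ($S{\left(P \right)} = P^{2} + P = P + P^{2}$)
$O{\left(c,g \right)} = \frac{141}{2}$ ($O{\left(c,g \right)} = 70 + \frac{3}{2 \cdot 3} = 70 + \frac{3}{2} \cdot \frac{1}{3} = 70 + \frac{1}{2} = \frac{141}{2}$)
$\left(O{\left(-99,-75 \right)} - -9751\right) + S{\left(-141 \right)} = \left(\frac{141}{2} - -9751\right) - 141 \left(1 - 141\right) = \left(\frac{141}{2} + 9751\right) - -19740 = \frac{19643}{2} + 19740 = \frac{59123}{2}$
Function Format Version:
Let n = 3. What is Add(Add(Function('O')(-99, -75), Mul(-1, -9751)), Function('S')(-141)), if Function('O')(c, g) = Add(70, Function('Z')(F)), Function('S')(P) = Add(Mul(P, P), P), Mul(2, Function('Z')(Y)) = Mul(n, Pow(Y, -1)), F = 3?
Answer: Rational(59123, 2) ≈ 29562.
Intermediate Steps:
Function('Z')(Y) = Mul(Rational(3, 2), Pow(Y, -1)) (Function('Z')(Y) = Mul(Rational(1, 2), Mul(3, Pow(Y, -1))) = Mul(Rational(3, 2), Pow(Y, -1)))
Function('S')(P) = Add(P, Pow(P, 2)) (Function('S')(P) = Add(Pow(P, 2), P) = Add(P, Pow(P, 2)))
Function('O')(c, g) = Rational(141, 2) (Function('O')(c, g) = Add(70, Mul(Rational(3, 2), Pow(3, -1))) = Add(70, Mul(Rational(3, 2), Rational(1, 3))) = Add(70, Rational(1, 2)) = Rational(141, 2))
Add(Add(Function('O')(-99, -75), Mul(-1, -9751)), Function('S')(-141)) = Add(Add(Rational(141, 2), Mul(-1, -9751)), Mul(-141, Add(1, -141))) = Add(Add(Rational(141, 2), 9751), Mul(-141, -140)) = Add(Rational(19643, 2), 19740) = Rational(59123, 2)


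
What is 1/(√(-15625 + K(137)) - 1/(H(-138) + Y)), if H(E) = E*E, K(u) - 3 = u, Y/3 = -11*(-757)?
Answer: -44025/30013036678126 - 1938200625*I*√15485/30013036678126 ≈ -1.4669e-9 - 0.0080361*I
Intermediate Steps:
Y = 24981 (Y = 3*(-11*(-757)) = 3*8327 = 24981)
K(u) = 3 + u
H(E) = E²
1/(√(-15625 + K(137)) - 1/(H(-138) + Y)) = 1/(√(-15625 + (3 + 137)) - 1/((-138)² + 24981)) = 1/(√(-15625 + 140) - 1/(19044 + 24981)) = 1/(√(-15485) - 1/44025) = 1/(I*√15485 - 1*1/44025) = 1/(I*√15485 - 1/44025) = 1/(-1/44025 + I*√15485)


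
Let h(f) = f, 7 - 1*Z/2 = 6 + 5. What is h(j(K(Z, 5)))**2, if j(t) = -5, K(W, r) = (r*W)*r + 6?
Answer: 25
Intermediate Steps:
Z = -8 (Z = 14 - 2*(6 + 5) = 14 - 2*11 = 14 - 22 = -8)
K(W, r) = 6 + W*r**2 (K(W, r) = (W*r)*r + 6 = W*r**2 + 6 = 6 + W*r**2)
h(j(K(Z, 5)))**2 = (-5)**2 = 25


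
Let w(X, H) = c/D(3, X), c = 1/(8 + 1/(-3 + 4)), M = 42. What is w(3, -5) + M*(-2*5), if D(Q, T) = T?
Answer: -11339/27 ≈ -419.96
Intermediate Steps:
c = 1/9 (c = 1/(8 + 1/1) = 1/(8 + 1) = 1/9 ≈ 0.11111)
w(X, H) = 1/(9*X)
w(3, -5) + M*(-2*5) = (1/9)/3 + 42*(-2*5) = (1/9)*(1/3) + 42*(-10) = 1/27 - 420 = -11339/27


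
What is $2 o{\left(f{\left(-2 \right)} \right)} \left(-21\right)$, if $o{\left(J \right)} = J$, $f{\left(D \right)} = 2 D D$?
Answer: $-336$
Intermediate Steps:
$f{\left(D \right)} = 2 D^{2}$
$2 o{\left(f{\left(-2 \right)} \right)} \left(-21\right) = 2 \cdot 2 \left(-2\right)^{2} \left(-21\right) = 2 \cdot 2 \cdot 4 \left(-21\right) = 2 \cdot 8 \left(-21\right) = 16 \left(-21\right) = -336$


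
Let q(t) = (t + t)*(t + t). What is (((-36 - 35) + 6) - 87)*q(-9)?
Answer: -49248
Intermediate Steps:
q(t) = 4*t² (q(t) = (2*t)*(2*t) = 4*t²)
(((-36 - 35) + 6) - 87)*q(-9) = (((-36 - 35) + 6) - 87)*(4*(-9)²) = ((-71 + 6) - 87)*(4*81) = (-65 - 87)*324 = -152*324 = -49248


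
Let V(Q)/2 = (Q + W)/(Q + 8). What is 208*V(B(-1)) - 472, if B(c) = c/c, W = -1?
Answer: -472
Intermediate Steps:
B(c) = 1
V(Q) = 2*(-1 + Q)/(8 + Q) (V(Q) = 2*((Q - 1)/(Q + 8)) = 2*((-1 + Q)/(8 + Q)) = 2*(-1 + Q)/(8 + Q))
208*V(B(-1)) - 472 = 208*(2*(-1 + 1)/(8 + 1)) - 472 = 208*(2*0/9) - 472 = 208*(2*(⅑)*0) - 472 = 208*0 - 472 = 0 - 472 = -472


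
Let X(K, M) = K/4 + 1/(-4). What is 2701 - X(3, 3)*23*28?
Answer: 2379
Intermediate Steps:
X(K, M) = -1/4 + K/4 (X(K, M) = K*(1/4) + 1*(-1/4) = K/4 - 1/4 = -1/4 + K/4)
2701 - X(3, 3)*23*28 = 2701 - (-1/4 + (1/4)*3)*23*28 = 2701 - (-1/4 + 3/4)*23*28 = 2701 - (1/2)*23*28 = 2701 - 23*28/2 = 2701 - 1*322 = 2701 - 322 = 2379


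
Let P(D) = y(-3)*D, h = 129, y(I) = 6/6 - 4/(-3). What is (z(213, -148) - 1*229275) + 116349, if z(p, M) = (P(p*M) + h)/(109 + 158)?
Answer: -30224669/267 ≈ -1.1320e+5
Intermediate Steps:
y(I) = 7/3 (y(I) = 6*(⅙) - 4*(-⅓) = 1 + 4/3 = 7/3)
P(D) = 7*D/3
z(p, M) = 43/89 + 7*M*p/801 (z(p, M) = (7*(p*M)/3 + 129)/(109 + 158) = (7*(M*p)/3 + 129)/267 = (7*M*p/3 + 129)*(1/267) = (129 + 7*M*p/3)*(1/267) = 43/89 + 7*M*p/801)
(z(213, -148) - 1*229275) + 116349 = ((43/89 + (7/801)*(-148)*213) - 1*229275) + 116349 = ((43/89 - 73556/267) - 229275) + 116349 = (-73427/267 - 229275) + 116349 = -61289852/267 + 116349 = -30224669/267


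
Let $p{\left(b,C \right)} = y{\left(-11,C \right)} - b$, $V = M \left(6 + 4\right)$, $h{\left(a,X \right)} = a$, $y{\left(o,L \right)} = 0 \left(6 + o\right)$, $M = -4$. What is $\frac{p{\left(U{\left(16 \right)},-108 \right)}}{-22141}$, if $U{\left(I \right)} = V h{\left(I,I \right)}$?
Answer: $- \frac{640}{22141} \approx -0.028906$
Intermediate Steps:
$y{\left(o,L \right)} = 0$
$V = -40$ ($V = - 4 \left(6 + 4\right) = \left(-4\right) 10 = -40$)
$U{\left(I \right)} = - 40 I$
$p{\left(b,C \right)} = - b$ ($p{\left(b,C \right)} = 0 - b = - b$)
$\frac{p{\left(U{\left(16 \right)},-108 \right)}}{-22141} = \frac{\left(-1\right) \left(\left(-40\right) 16\right)}{-22141} = \left(-1\right) \left(-640\right) \left(- \frac{1}{22141}\right) = 640 \left(- \frac{1}{22141}\right) = - \frac{640}{22141}$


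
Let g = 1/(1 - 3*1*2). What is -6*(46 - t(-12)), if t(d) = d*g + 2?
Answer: -1248/5 ≈ -249.60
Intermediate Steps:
g = -⅕ (g = 1/(1 - 3*2) = 1/(1 - 6) = 1/(-5) = -⅕ ≈ -0.20000)
t(d) = 2 - d/5 (t(d) = d*(-⅕) + 2 = -d/5 + 2 = 2 - d/5)
-6*(46 - t(-12)) = -6*(46 - (2 - ⅕*(-12))) = -6*(46 - (2 + 12/5)) = -6*(46 - 1*22/5) = -6*(46 - 22/5) = -6*208/5 = -1248/5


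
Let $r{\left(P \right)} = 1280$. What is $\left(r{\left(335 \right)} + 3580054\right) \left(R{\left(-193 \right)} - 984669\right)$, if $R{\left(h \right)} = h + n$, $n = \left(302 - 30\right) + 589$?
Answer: $-3524036237334$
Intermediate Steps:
$n = 861$ ($n = 272 + 589 = 861$)
$R{\left(h \right)} = 861 + h$ ($R{\left(h \right)} = h + 861 = 861 + h$)
$\left(r{\left(335 \right)} + 3580054\right) \left(R{\left(-193 \right)} - 984669\right) = \left(1280 + 3580054\right) \left(\left(861 - 193\right) - 984669\right) = 3581334 \left(668 - 984669\right) = 3581334 \left(-984001\right) = -3524036237334$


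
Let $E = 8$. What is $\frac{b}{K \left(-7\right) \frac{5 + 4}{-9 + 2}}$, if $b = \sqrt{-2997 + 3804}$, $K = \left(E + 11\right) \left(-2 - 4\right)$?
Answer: $- \frac{\sqrt{807}}{1026} \approx -0.027688$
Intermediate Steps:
$K = -114$ ($K = \left(8 + 11\right) \left(-2 - 4\right) = 19 \left(-6\right) = -114$)
$b = \sqrt{807} \approx 28.408$
$\frac{b}{K \left(-7\right) \frac{5 + 4}{-9 + 2}} = \frac{\sqrt{807}}{\left(-114\right) \left(-7\right) \frac{5 + 4}{-9 + 2}} = \frac{\sqrt{807}}{798 \frac{9}{-7}} = \frac{\sqrt{807}}{798 \cdot 9 \left(- \frac{1}{7}\right)} = \frac{\sqrt{807}}{798 \left(- \frac{9}{7}\right)} = \frac{\sqrt{807}}{-1026} = \sqrt{807} \left(- \frac{1}{1026}\right) = - \frac{\sqrt{807}}{1026}$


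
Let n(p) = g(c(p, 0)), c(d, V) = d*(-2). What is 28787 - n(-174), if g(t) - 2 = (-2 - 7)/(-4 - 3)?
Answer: 201486/7 ≈ 28784.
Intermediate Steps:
c(d, V) = -2*d
g(t) = 23/7 (g(t) = 2 + (-2 - 7)/(-4 - 3) = 2 - 9/(-7) = 2 - 9*(-1/7) = 2 + 9/7 = 23/7)
n(p) = 23/7
28787 - n(-174) = 28787 - 1*23/7 = 28787 - 23/7 = 201486/7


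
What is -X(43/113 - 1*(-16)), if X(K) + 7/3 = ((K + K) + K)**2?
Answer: -92418044/38307 ≈ -2412.6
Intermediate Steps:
X(K) = -7/3 + 9*K**2 (X(K) = -7/3 + ((K + K) + K)**2 = -7/3 + (2*K + K)**2 = -7/3 + (3*K)**2 = -7/3 + 9*K**2)
-X(43/113 - 1*(-16)) = -(-7/3 + 9*(43/113 - 1*(-16))**2) = -(-7/3 + 9*(43*(1/113) + 16)**2) = -(-7/3 + 9*(43/113 + 16)**2) = -(-7/3 + 9*(1851/113)**2) = -(-7/3 + 9*(3426201/12769)) = -(-7/3 + 30835809/12769) = -1*92418044/38307 = -92418044/38307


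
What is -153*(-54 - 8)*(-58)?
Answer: -550188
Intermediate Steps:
-153*(-54 - 8)*(-58) = -153*(-62)*(-58) = 9486*(-58) = -550188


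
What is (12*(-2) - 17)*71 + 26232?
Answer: 23321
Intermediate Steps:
(12*(-2) - 17)*71 + 26232 = (-24 - 17)*71 + 26232 = -41*71 + 26232 = -2911 + 26232 = 23321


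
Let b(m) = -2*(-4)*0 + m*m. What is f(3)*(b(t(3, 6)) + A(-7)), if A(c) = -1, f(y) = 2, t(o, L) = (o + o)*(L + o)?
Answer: 5830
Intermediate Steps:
t(o, L) = 2*o*(L + o) (t(o, L) = (2*o)*(L + o) = 2*o*(L + o))
b(m) = m² (b(m) = 8*0 + m² = 0 + m² = m²)
f(3)*(b(t(3, 6)) + A(-7)) = 2*((2*3*(6 + 3))² - 1) = 2*((2*3*9)² - 1) = 2*(54² - 1) = 2*(2916 - 1) = 2*2915 = 5830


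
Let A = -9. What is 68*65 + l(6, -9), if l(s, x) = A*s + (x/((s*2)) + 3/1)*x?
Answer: 17383/4 ≈ 4345.8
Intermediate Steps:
l(s, x) = -9*s + x*(3 + x/(2*s)) (l(s, x) = -9*s + (x/((s*2)) + 3/1)*x = -9*s + (x/((2*s)) + 3*1)*x = -9*s + (x*(1/(2*s)) + 3)*x = -9*s + (x/(2*s) + 3)*x = -9*s + (3 + x/(2*s))*x = -9*s + x*(3 + x/(2*s)))
68*65 + l(6, -9) = 68*65 + (-9*6 + 3*(-9) + (1/2)*(-9)**2/6) = 4420 + (-54 - 27 + (1/2)*(1/6)*81) = 4420 + (-54 - 27 + 27/4) = 4420 - 297/4 = 17383/4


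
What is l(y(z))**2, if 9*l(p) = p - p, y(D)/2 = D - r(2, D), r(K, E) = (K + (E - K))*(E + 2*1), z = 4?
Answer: 0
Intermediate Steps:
r(K, E) = E*(2 + E) (r(K, E) = E*(E + 2) = E*(2 + E))
y(D) = 2*D - 2*D*(2 + D) (y(D) = 2*(D - D*(2 + D)) = 2*D - 2*D*(2 + D))
l(p) = 0 (l(p) = (p - p)/9 = (1/9)*0 = 0)
l(y(z))**2 = 0**2 = 0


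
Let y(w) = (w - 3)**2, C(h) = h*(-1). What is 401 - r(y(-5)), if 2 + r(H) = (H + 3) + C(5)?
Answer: 341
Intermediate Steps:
C(h) = -h
y(w) = (-3 + w)**2
r(H) = -4 + H (r(H) = -2 + ((H + 3) - 1*5) = -2 + ((3 + H) - 5) = -2 + (-2 + H) = -4 + H)
401 - r(y(-5)) = 401 - (-4 + (-3 - 5)**2) = 401 - (-4 + (-8)**2) = 401 - (-4 + 64) = 401 - 1*60 = 401 - 60 = 341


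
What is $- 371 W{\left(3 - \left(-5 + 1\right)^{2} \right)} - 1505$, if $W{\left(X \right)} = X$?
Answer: $3318$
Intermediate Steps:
$- 371 W{\left(3 - \left(-5 + 1\right)^{2} \right)} - 1505 = - 371 \left(3 - \left(-5 + 1\right)^{2}\right) - 1505 = - 371 \left(3 - \left(-4\right)^{2}\right) - 1505 = - 371 \left(3 - 16\right) - 1505 = \left(-371\right) \left(-13\right) - 1505 = 4823 - 1505 = 3318$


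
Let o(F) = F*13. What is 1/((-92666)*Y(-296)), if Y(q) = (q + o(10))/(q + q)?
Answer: -148/3845639 ≈ -3.8485e-5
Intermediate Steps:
o(F) = 13*F
Y(q) = (130 + q)/(2*q) (Y(q) = (q + 13*10)/(q + q) = (q + 130)/((2*q)) = (130 + q)*(1/(2*q)) = (130 + q)/(2*q))
1/((-92666)*Y(-296)) = 1/((-92666)*(((½)*(130 - 296)/(-296)))) = -1/(92666*((½)*(-1/296)*(-166))) = -1/(92666*83/296) = -1/92666*296/83 = -148/3845639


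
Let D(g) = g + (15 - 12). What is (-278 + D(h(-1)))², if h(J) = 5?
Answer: 72900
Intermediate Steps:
D(g) = 3 + g (D(g) = g + 3 = 3 + g)
(-278 + D(h(-1)))² = (-278 + (3 + 5))² = (-278 + 8)² = (-270)² = 72900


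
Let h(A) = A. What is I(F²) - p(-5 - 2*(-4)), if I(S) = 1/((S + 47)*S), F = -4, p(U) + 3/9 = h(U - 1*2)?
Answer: -671/1008 ≈ -0.66567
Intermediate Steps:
p(U) = -7/3 + U (p(U) = -⅓ + (U - 1*2) = -⅓ + (U - 2) = -⅓ + (-2 + U) = -7/3 + U)
I(S) = 1/(S*(47 + S)) (I(S) = 1/((47 + S)*S) = 1/(S*(47 + S)))
I(F²) - p(-5 - 2*(-4)) = 1/(((-4)²)*(47 + (-4)²)) - (-7/3 + (-5 - 2*(-4))) = 1/(16*(47 + 16)) - (-7/3 + (-5 + 8)) = (1/16)/63 - (-7/3 + 3) = (1/16)*(1/63) - 1*⅔ = 1/1008 - ⅔ = -671/1008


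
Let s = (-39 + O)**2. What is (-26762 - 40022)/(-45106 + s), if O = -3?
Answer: 33392/21671 ≈ 1.5409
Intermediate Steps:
s = 1764 (s = (-39 - 3)**2 = (-42)**2 = 1764)
(-26762 - 40022)/(-45106 + s) = (-26762 - 40022)/(-45106 + 1764) = -66784/(-43342) = -66784*(-1/43342) = 33392/21671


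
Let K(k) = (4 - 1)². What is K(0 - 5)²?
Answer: 81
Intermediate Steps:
K(k) = 9 (K(k) = 3² = 9)
K(0 - 5)² = 9² = 81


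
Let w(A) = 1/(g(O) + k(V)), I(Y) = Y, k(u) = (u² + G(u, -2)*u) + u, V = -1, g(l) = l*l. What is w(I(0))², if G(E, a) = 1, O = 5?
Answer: 1/576 ≈ 0.0017361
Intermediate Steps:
g(l) = l²
k(u) = u² + 2*u (k(u) = (u² + 1*u) + u = (u² + u) + u = (u + u²) + u = u² + 2*u)
w(A) = 1/24 (w(A) = 1/(5² - (2 - 1)) = 1/(25 - 1*1) = 1/(25 - 1) = 1/24)
w(I(0))² = (1/24)² = 1/576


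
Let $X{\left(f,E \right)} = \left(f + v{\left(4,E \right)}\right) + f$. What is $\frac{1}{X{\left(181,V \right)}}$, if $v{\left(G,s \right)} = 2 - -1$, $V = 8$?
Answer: $\frac{1}{365} \approx 0.0027397$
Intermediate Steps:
$v{\left(G,s \right)} = 3$ ($v{\left(G,s \right)} = 2 + 1 = 3$)
$X{\left(f,E \right)} = 3 + 2 f$ ($X{\left(f,E \right)} = \left(f + 3\right) + f = \left(3 + f\right) + f = 3 + 2 f$)
$\frac{1}{X{\left(181,V \right)}} = \frac{1}{3 + 2 \cdot 181} = \frac{1}{3 + 362} = \frac{1}{365}$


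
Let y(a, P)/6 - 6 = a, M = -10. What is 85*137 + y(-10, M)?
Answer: 11621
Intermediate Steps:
y(a, P) = 36 + 6*a
85*137 + y(-10, M) = 85*137 + (36 + 6*(-10)) = 11645 + (36 - 60) = 11645 - 24 = 11621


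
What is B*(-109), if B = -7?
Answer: 763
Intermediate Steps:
B*(-109) = -7*(-109) = 763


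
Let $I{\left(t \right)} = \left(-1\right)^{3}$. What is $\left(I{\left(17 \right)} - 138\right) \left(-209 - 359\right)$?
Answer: $78952$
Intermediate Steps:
$I{\left(t \right)} = -1$
$\left(I{\left(17 \right)} - 138\right) \left(-209 - 359\right) = \left(-1 - 138\right) \left(-209 - 359\right) = \left(-1 - 138\right) \left(-568\right) = \left(-139\right) \left(-568\right) = 78952$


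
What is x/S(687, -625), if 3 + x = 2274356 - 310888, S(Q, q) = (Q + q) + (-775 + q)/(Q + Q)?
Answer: 1348900455/41894 ≈ 32198.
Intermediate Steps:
S(Q, q) = Q + q + (-775 + q)/(2*Q) (S(Q, q) = (Q + q) + (-775 + q)/((2*Q)) = (Q + q) + (-775 + q)*(1/(2*Q)) = (Q + q) + (-775 + q)/(2*Q) = Q + q + (-775 + q)/(2*Q))
x = 1963465 (x = -3 + (2274356 - 310888) = -3 + 1963468 = 1963465)
x/S(687, -625) = 1963465/(((½)*(-775 - 625 + 2*687*(687 - 625))/687)) = 1963465/(((½)*(1/687)*(-775 - 625 + 2*687*62))) = 1963465/(((½)*(1/687)*(-775 - 625 + 85188))) = 1963465/(((½)*(1/687)*83788)) = 1963465/(41894/687) = 1963465*(687/41894) = 1348900455/41894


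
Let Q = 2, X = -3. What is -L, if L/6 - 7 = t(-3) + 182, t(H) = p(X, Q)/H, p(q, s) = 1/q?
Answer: -3404/3 ≈ -1134.7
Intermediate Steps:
t(H) = -1/(3*H) (t(H) = 1/((-3)*H) = -1/(3*H))
L = 3404/3 (L = 42 + 6*(-⅓/(-3) + 182) = 42 + 6*(-⅓*(-⅓) + 182) = 42 + 6*(⅑ + 182) = 42 + 6*(1639/9) = 42 + 3278/3 = 3404/3 ≈ 1134.7)
-L = -1*3404/3 = -3404/3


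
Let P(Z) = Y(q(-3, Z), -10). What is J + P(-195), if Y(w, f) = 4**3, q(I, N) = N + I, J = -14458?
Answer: -14394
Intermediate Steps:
q(I, N) = I + N
Y(w, f) = 64
P(Z) = 64
J + P(-195) = -14458 + 64 = -14394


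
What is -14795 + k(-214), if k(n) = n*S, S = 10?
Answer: -16935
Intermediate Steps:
k(n) = 10*n (k(n) = n*10 = 10*n)
-14795 + k(-214) = -14795 + 10*(-214) = -14795 - 2140 = -16935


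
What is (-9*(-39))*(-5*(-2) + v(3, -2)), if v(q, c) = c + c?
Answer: 2106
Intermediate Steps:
v(q, c) = 2*c
(-9*(-39))*(-5*(-2) + v(3, -2)) = (-9*(-39))*(-5*(-2) + 2*(-2)) = 351*(10 - 4) = 351*6 = 2106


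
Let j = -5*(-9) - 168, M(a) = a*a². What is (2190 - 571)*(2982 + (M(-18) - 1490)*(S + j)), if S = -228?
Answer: 4165693476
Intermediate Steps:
M(a) = a³
j = -123 (j = 45 - 168 = -123)
(2190 - 571)*(2982 + (M(-18) - 1490)*(S + j)) = (2190 - 571)*(2982 + ((-18)³ - 1490)*(-228 - 123)) = 1619*(2982 + (-5832 - 1490)*(-351)) = 1619*(2982 - 7322*(-351)) = 1619*(2982 + 2570022) = 1619*2573004 = 4165693476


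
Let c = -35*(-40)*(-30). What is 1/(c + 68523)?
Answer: 1/26523 ≈ 3.7703e-5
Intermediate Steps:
c = -42000 (c = 1400*(-30) = -42000)
1/(c + 68523) = 1/(-42000 + 68523) = 1/26523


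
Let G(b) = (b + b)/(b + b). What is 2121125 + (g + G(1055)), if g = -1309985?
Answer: 811141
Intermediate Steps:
G(b) = 1 (G(b) = (2*b)/((2*b)) = (2*b)*(1/(2*b)) = 1)
2121125 + (g + G(1055)) = 2121125 + (-1309985 + 1) = 2121125 - 1309984 = 811141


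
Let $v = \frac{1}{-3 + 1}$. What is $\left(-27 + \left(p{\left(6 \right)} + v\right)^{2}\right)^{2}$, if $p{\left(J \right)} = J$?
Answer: $\frac{169}{16} \approx 10.563$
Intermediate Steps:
$v = - \frac{1}{2}$ ($v = \frac{1}{-2} = - \frac{1}{2} \approx -0.5$)
$\left(-27 + \left(p{\left(6 \right)} + v\right)^{2}\right)^{2} = \left(-27 + \left(6 - \frac{1}{2}\right)^{2}\right)^{2} = \left(-27 + \left(\frac{11}{2}\right)^{2}\right)^{2} = \left(-27 + \frac{121}{4}\right)^{2} = \left(\frac{13}{4}\right)^{2} = \frac{169}{16}$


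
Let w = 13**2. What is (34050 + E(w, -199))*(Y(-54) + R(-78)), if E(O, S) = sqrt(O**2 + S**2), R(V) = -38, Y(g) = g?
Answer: -3132600 - 92*sqrt(68162) ≈ -3.1566e+6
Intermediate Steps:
w = 169
(34050 + E(w, -199))*(Y(-54) + R(-78)) = (34050 + sqrt(169**2 + (-199)**2))*(-54 - 38) = (34050 + sqrt(28561 + 39601))*(-92) = (34050 + sqrt(68162))*(-92) = -3132600 - 92*sqrt(68162)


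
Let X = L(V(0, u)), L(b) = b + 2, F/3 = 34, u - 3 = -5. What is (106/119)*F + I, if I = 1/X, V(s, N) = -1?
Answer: 643/7 ≈ 91.857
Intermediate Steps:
u = -2 (u = 3 - 5 = -2)
F = 102 (F = 3*34 = 102)
L(b) = 2 + b
X = 1 (X = 2 - 1 = 1)
I = 1 (I = 1/1 = 1)
(106/119)*F + I = (106/119)*102 + 1 = 636/7 + 1 = 643/7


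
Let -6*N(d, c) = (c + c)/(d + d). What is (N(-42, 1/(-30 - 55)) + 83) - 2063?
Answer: -42411601/21420 ≈ -1980.0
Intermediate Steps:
N(d, c) = -c/(6*d) (N(d, c) = -(c + c)/(6*(d + d)) = -2*c/(6*(2*d)) = -2*c*1/(2*d)/6 = -c/(6*d))
(N(-42, 1/(-30 - 55)) + 83) - 2063 = (-⅙/(-30 - 55*(-42)) + 83) - 2063 = (-⅙*(-1/42)/(-85) + 83) - 2063 = (-⅙*(-1/85)*(-1/42) + 83) - 2063 = (-1/21420 + 83) - 2063 = 1777859/21420 - 2063 = -42411601/21420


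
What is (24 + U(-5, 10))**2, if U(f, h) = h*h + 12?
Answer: 18496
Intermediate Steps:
U(f, h) = 12 + h**2 (U(f, h) = h**2 + 12 = 12 + h**2)
(24 + U(-5, 10))**2 = (24 + (12 + 10**2))**2 = (24 + (12 + 100))**2 = (24 + 112)**2 = 136**2 = 18496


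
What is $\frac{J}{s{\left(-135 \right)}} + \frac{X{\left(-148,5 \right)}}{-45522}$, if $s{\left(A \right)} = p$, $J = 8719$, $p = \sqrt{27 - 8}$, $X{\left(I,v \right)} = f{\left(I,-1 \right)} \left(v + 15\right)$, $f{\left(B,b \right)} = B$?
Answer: $\frac{1480}{22761} + \frac{8719 \sqrt{19}}{19} \approx 2000.3$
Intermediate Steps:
$X{\left(I,v \right)} = I \left(15 + v\right)$ ($X{\left(I,v \right)} = I \left(v + 15\right) = I \left(15 + v\right)$)
$p = \sqrt{19} \approx 4.3589$
$s{\left(A \right)} = \sqrt{19}$
$\frac{J}{s{\left(-135 \right)}} + \frac{X{\left(-148,5 \right)}}{-45522} = \frac{8719}{\sqrt{19}} + \frac{\left(-148\right) \left(15 + 5\right)}{-45522} = 8719 \frac{\sqrt{19}}{19} + \left(-148\right) 20 \left(- \frac{1}{45522}\right) = \frac{8719 \sqrt{19}}{19} - - \frac{1480}{22761} = \frac{8719 \sqrt{19}}{19} + \frac{1480}{22761} = \frac{1480}{22761} + \frac{8719 \sqrt{19}}{19}$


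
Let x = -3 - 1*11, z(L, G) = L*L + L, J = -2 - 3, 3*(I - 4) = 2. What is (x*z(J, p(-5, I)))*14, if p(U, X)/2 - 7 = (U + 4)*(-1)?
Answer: -3920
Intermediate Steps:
I = 14/3 (I = 4 + (⅓)*2 = 4 + ⅔ = 14/3 ≈ 4.6667)
J = -5
p(U, X) = 6 - 2*U (p(U, X) = 14 + 2*((U + 4)*(-1)) = 14 + 2*((4 + U)*(-1)) = 14 + 2*(-4 - U) = 14 + (-8 - 2*U) = 6 - 2*U)
z(L, G) = L + L² (z(L, G) = L² + L = L + L²)
x = -14 (x = -3 - 11 = -14)
(x*z(J, p(-5, I)))*14 = -(-70)*(1 - 5)*14 = -(-70)*(-4)*14 = -14*20*14 = -280*14 = -3920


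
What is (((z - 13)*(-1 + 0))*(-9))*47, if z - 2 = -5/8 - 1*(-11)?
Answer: -2115/8 ≈ -264.38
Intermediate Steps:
z = 99/8 (z = 2 + (-5/8 - 1*(-11)) = 2 + (-5*⅛ + 11) = 2 + (-5/8 + 11) = 2 + 83/8 = 99/8 ≈ 12.375)
(((z - 13)*(-1 + 0))*(-9))*47 = (((99/8 - 13)*(-1 + 0))*(-9))*47 = (-5/8*(-1)*(-9))*47 = ((5/8)*(-9))*47 = -45/8*47 = -2115/8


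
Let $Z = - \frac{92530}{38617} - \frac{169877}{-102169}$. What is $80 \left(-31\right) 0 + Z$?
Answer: $- \frac{2893557461}{3945460273} \approx -0.73339$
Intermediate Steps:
$Z = - \frac{2893557461}{3945460273}$ ($Z = \left(-92530\right) \frac{1}{38617} - - \frac{169877}{102169} = - \frac{92530}{38617} + \frac{169877}{102169} = - \frac{2893557461}{3945460273} \approx -0.73339$)
$80 \left(-31\right) 0 + Z = 80 \left(-31\right) 0 - \frac{2893557461}{3945460273} = \left(-2480\right) 0 - \frac{2893557461}{3945460273} = 0 - \frac{2893557461}{3945460273} = - \frac{2893557461}{3945460273}$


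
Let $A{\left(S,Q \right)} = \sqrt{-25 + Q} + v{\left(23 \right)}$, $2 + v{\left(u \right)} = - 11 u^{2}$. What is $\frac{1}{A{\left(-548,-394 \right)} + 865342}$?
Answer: $\frac{859521}{738776349860} - \frac{i \sqrt{419}}{738776349860} \approx 1.1634 \cdot 10^{-6} - 2.7707 \cdot 10^{-11} i$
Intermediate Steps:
$v{\left(u \right)} = -2 - 11 u^{2}$
$A{\left(S,Q \right)} = -5821 + \sqrt{-25 + Q}$ ($A{\left(S,Q \right)} = \sqrt{-25 + Q} - \left(2 + 11 \cdot 23^{2}\right) = \sqrt{-25 + Q} - 5821 = -5821 + \sqrt{-25 + Q}$)
$\frac{1}{A{\left(-548,-394 \right)} + 865342} = \frac{1}{\left(-5821 + \sqrt{-25 - 394}\right) + 865342} = \frac{1}{\left(-5821 + \sqrt{-419}\right) + 865342} = \frac{1}{\left(-5821 + i \sqrt{419}\right) + 865342} = \frac{1}{859521 + i \sqrt{419}}$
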